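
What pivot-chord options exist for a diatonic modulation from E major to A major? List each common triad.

E, F♯m, A, C♯m

Triads in E major: E (I), F♯m (ii), G♯m (iii), A (IV), B (V), C♯m (vi), D♯dim (vii°).
Triads in A major: A (I), Bm (ii), C♯m (iii), D (IV), E (V), F♯m (vi), G♯dim (vii°).
Shared triads with their functions: E (I in E major, V in A major); F♯m (ii in E major, vi in A major); A (IV in E major, I in A major); C♯m (vi in E major, iii in A major).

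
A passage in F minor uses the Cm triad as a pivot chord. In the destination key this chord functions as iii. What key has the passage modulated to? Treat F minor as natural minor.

The numeral iii denotes a minor triad on scale degree 3. With C on degree 3, the tonic of the new key is A♭.
Degree 3 carries a minor triad in major keys, so the destination is A♭ major.
Check: the diatonic triads of A♭ major are A♭ (I), B♭m (ii), Cm (iii), D♭ (IV), E♭ (V), Fm (vi), Gdim (vii°) — Cm is indeed iii.

A♭ major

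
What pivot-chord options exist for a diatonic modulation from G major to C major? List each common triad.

Triads in G major: G (I), Am (ii), Bm (iii), C (IV), D (V), Em (vi), F#dim (vii°).
Triads in C major: C (I), Dm (ii), Em (iii), F (IV), G (V), Am (vi), Bdim (vii°).
Shared triads with their functions: G (I in G major, V in C major); Am (ii in G major, vi in C major); C (IV in G major, I in C major); Em (vi in G major, iii in C major).

G, Am, C, Em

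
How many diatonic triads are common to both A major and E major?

Diatonic triads of A major: A major (I), B minor (ii), C# minor (iii), D major (IV), E major (V), F# minor (vi), G# diminished (vii°).
Diatonic triads of E major: E major (I), F# minor (ii), G# minor (iii), A major (IV), B major (V), C# minor (vi), D# diminished (vii°).
Matching root and quality in both lists: A major, C# minor, E major, F# minor.
That gives 4 common triads.

4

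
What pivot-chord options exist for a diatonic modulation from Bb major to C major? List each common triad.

Dm, F

Triads in Bb major: Bb (I), Cm (ii), Dm (iii), Eb (IV), F (V), Gm (vi), Adim (vii°).
Triads in C major: C (I), Dm (ii), Em (iii), F (IV), G (V), Am (vi), Bdim (vii°).
Shared triads with their functions: Dm (iii in Bb major, ii in C major); F (V in Bb major, IV in C major).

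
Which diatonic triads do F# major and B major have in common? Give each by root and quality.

F#, G#m, B, D#m

Triads in F# major: F# (I), G#m (ii), A#m (iii), B (IV), C# (V), D#m (vi), E#dim (vii°).
Triads in B major: B (I), C#m (ii), D#m (iii), E (IV), F# (V), G#m (vi), A#dim (vii°).
Shared triads with their functions: F# (I in F# major, V in B major); G#m (ii in F# major, vi in B major); B (IV in F# major, I in B major); D#m (vi in F# major, iii in B major).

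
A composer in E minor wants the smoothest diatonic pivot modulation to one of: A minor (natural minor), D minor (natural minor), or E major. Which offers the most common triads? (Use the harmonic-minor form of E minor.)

A minor

Triads of E minor (harmonic minor): Em (i), F#dim (ii°), Gaug (III+), Am (iv), B (V), C (VI), D#dim (vii°).
A minor (natural minor) shares 3: Em, Am, C.
D minor (natural minor) shares 2: Am, C.
E major shares 2: B, D#dim.
The most common triads (3) are shared with A minor.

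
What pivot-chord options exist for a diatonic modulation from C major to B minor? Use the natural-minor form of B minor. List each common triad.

Em, G

Triads in C major: C (I), Dm (ii), Em (iii), F (IV), G (V), Am (vi), Bdim (vii°).
Triads in B minor (natural minor): Bm (i), C♯dim (ii°), D (III), Em (iv), F♯m (v), G (VI), A (VII).
Shared triads with their functions: Em (iii in C major, iv in B minor); G (V in C major, VI in B minor).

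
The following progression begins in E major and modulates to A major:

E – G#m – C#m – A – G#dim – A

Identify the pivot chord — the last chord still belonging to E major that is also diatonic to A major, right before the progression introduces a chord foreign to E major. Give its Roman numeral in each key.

A — IV in E major, I in A major

Chords diatonic to E major: E, F#m, G#m, A, B, C#m, D#dim.
Reading the progression, the first chord not in that set is G#dim, so the modulation leaves E major there.
The chord immediately before G#dim is A, which is diatonic to both keys: IV in E major and I in A major.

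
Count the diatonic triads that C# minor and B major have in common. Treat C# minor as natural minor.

4

Diatonic triads of C# minor (natural minor): C#m (i), D#dim (ii°), E (III), F#m (iv), G#m (v), A (VI), B (VII).
Diatonic triads of B major: B (I), C#m (ii), D#m (iii), E (IV), F# (V), G#m (vi), A#dim (vii°).
Matching root and quality in both lists: C#m, E, G#m, B.
That gives 4 common triads.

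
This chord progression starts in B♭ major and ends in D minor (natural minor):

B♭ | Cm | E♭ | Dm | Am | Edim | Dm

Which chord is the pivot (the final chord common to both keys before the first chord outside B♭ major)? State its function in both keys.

Dm — iii in B♭ major, i in D minor

Chords diatonic to B♭ major: B♭, Cm, Dm, E♭, F, Gm, Adim.
Reading the progression, the first chord not in that set is Am, so the modulation leaves B♭ major there.
The chord immediately before Am is Dm, which is diatonic to both keys: iii in B♭ major and i in D minor.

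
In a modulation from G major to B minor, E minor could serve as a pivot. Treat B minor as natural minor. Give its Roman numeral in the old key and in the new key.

The scale of G major is G A B C D E F#; E is degree 6, and the triad built there (E-G-B) is minor, so it is vi.
The scale of B minor (natural minor) is B C# D E F# G A; E is degree 4, and the triad built there (E-G-B) is minor, so it is iv.

vi in G major; iv in B minor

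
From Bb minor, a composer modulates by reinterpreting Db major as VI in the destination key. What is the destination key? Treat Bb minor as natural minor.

The numeral VI denotes a major triad on scale degree 6. With Db on degree 6, the tonic of the new key is F.
Degree 6 carries a major triad in minor keys, so the destination is F minor.
Check: the diatonic triads of F minor (natural minor) are Fm (i), Gdim (ii°), Ab (III), Bbm (iv), Cm (v), Db (VI), Eb (VII) — Db major is indeed VI.

F minor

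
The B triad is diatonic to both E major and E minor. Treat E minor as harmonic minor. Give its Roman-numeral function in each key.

The scale of E major is E F# G# A B C# D#; B is degree 5, and the triad built there (B-D#-F#) is major, so it is V.
The scale of E minor (harmonic minor) is E F# G A B C D#; B is degree 5, and the triad built there (B-D#-F#) is major, so it is V.

V in E major; V in E minor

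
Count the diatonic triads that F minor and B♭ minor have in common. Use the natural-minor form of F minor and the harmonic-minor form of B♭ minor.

1

Diatonic triads of F minor (natural minor): Fm (i), Gdim (ii°), A♭ (III), B♭m (iv), Cm (v), D♭ (VI), E♭ (VII).
Diatonic triads of B♭ minor (harmonic minor): B♭m (i), Cdim (ii°), D♭aug (III+), E♭m (iv), F (V), G♭ (VI), Adim (vii°).
Matching root and quality in both lists: B♭m.
That gives 1 common triad.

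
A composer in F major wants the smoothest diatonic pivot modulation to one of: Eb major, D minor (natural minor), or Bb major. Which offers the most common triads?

Triads of F major: F major (I), G minor (ii), A minor (iii), Bb major (IV), C major (V), D minor (vi), E diminished (vii°).
Eb major shares 2: Gm, Bb.
D minor (natural minor) shares 7: F, Gm, Am, Bb, C, Dm, Edim.
Bb major shares 4: F, Gm, Bb, Dm.
The most common triads (7) are shared with D minor.

D minor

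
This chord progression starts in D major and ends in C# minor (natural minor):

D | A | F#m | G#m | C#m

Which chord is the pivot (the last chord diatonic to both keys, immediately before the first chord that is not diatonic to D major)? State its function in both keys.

F#m — iii in D major, iv in C# minor

Chords diatonic to D major: D, Em, F#m, G, A, Bm, C#dim.
Reading the progression, the first chord not in that set is G#m, so the modulation leaves D major there.
The chord immediately before G#m is F#m, which is diatonic to both keys: iii in D major and iv in C# minor.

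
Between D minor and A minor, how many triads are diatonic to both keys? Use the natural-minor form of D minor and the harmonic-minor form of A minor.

3

Diatonic triads of D minor (natural minor): D minor (i), E diminished (ii°), F major (III), G minor (iv), A minor (v), Bb major (VI), C major (VII).
Diatonic triads of A minor (harmonic minor): A minor (i), B diminished (ii°), C augmented (III+), D minor (iv), E major (V), F major (VI), G# diminished (vii°).
Matching root and quality in both lists: D minor, F major, A minor.
That gives 3 common triads.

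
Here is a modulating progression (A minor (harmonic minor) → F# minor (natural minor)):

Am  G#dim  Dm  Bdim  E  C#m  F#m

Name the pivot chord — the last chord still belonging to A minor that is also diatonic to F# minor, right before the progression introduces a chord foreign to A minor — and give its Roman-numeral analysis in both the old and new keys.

E — V in A minor, VII in F# minor

Chords diatonic to A minor: Am, Bdim, Caug, Dm, E, F, G#dim.
Reading the progression, the first chord not in that set is C#m, so the modulation leaves A minor there.
The chord immediately before C#m is E, which is diatonic to both keys: V in A minor and VII in F# minor.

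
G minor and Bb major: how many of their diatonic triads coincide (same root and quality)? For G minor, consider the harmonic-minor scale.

4

Diatonic triads of G minor (harmonic minor): Gm (i), Adim (ii°), Bbaug (III+), Cm (iv), D (V), Eb (VI), F#dim (vii°).
Diatonic triads of Bb major: Bb (I), Cm (ii), Dm (iii), Eb (IV), F (V), Gm (vi), Adim (vii°).
Matching root and quality in both lists: Gm, Adim, Cm, Eb.
That gives 4 common triads.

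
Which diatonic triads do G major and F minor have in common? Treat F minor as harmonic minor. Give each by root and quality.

C

Triads in G major: G (I), Am (ii), Bm (iii), C (IV), D (V), Em (vi), F#dim (vii°).
Triads in F minor (harmonic minor): Fm (i), Gdim (ii°), Abaug (III+), Bbm (iv), C (V), Db (VI), Edim (vii°).
Shared triads with their functions: C (IV in G major, V in F minor).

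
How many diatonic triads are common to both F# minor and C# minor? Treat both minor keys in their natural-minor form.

Diatonic triads of F# minor (natural minor): F# minor (i), G# diminished (ii°), A major (III), B minor (iv), C# minor (v), D major (VI), E major (VII).
Diatonic triads of C# minor (natural minor): C# minor (i), D# diminished (ii°), E major (III), F# minor (iv), G# minor (v), A major (VI), B major (VII).
Matching root and quality in both lists: F# minor, A major, C# minor, E major.
That gives 4 common triads.

4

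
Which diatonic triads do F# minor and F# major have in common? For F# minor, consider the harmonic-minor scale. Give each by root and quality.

Triads in F# minor (harmonic minor): F#m (i), G#dim (ii°), Aaug (III+), Bm (iv), C# (V), D (VI), E#dim (vii°).
Triads in F# major: F# (I), G#m (ii), A#m (iii), B (IV), C# (V), D#m (vi), E#dim (vii°).
Shared triads with their functions: C# (V in F# minor, V in F# major); E#dim (vii° in F# minor, vii° in F# major).

C#, E#dim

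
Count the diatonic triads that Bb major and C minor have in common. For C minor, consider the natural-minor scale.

4

Diatonic triads of Bb major: Bb (I), Cm (ii), Dm (iii), Eb (IV), F (V), Gm (vi), Adim (vii°).
Diatonic triads of C minor (natural minor): Cm (i), Ddim (ii°), Eb (III), Fm (iv), Gm (v), Ab (VI), Bb (VII).
Matching root and quality in both lists: Bb, Cm, Eb, Gm.
That gives 4 common triads.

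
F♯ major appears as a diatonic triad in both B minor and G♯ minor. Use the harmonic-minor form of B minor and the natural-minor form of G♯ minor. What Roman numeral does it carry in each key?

The scale of B minor (harmonic minor) is B C♯ D E F♯ G A♯; F♯ is degree 5, and the triad built there (F♯-A♯-C♯) is major, so it is V.
The scale of G♯ minor (natural minor) is G♯ A♯ B C♯ D♯ E F♯; F♯ is degree 7, and the triad built there (F♯-A♯-C♯) is major, so it is VII.

V in B minor; VII in G♯ minor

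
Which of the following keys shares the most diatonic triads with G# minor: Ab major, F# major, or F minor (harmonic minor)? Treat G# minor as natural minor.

F# major

Triads of G# minor (natural minor): G# minor (i), A# diminished (ii°), B major (III), C# minor (iv), D# minor (v), E major (VI), F# major (VII).
Ab major shares 0: none.
F# major shares 4: G#m, B, D#m, F#.
F minor (harmonic minor) shares 0: none.
The most common triads (4) are shared with F# major.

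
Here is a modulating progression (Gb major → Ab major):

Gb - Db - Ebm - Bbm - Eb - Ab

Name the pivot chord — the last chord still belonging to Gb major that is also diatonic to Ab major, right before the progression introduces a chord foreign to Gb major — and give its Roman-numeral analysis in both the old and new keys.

Bbm — iii in Gb major, ii in Ab major

Chords diatonic to Gb major: Gb, Abm, Bbm, Cb, Db, Ebm, Fdim.
Reading the progression, the first chord not in that set is Eb, so the modulation leaves Gb major there.
The chord immediately before Eb is Bbm, which is diatonic to both keys: iii in Gb major and ii in Ab major.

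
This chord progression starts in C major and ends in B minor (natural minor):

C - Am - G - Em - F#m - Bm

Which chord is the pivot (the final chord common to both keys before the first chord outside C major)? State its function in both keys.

Chords diatonic to C major: C, Dm, Em, F, G, Am, Bdim.
Reading the progression, the first chord not in that set is F#m, so the modulation leaves C major there.
The chord immediately before F#m is Em, which is diatonic to both keys: iii in C major and iv in B minor.

Em — iii in C major, iv in B minor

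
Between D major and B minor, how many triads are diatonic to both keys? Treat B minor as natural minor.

Diatonic triads of D major: D (I), Em (ii), F#m (iii), G (IV), A (V), Bm (vi), C#dim (vii°).
Diatonic triads of B minor (natural minor): Bm (i), C#dim (ii°), D (III), Em (iv), F#m (v), G (VI), A (VII).
Matching root and quality in both lists: D, Em, F#m, G, A, Bm, C#dim.
That gives 7 common triads.

7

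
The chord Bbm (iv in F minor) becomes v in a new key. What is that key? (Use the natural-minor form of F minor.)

Eb minor

The numeral v denotes a minor triad on scale degree 5. With Bb on degree 5, the tonic of the new key is Eb.
Degree 5 carries a minor triad in natural-minor keys, so the destination is Eb minor.
Check: the diatonic triads of Eb minor (natural minor) are Ebm (i), Fdim (ii°), Gb (III), Abm (iv), Bbm (v), Cb (VI), Db (VII) — Bbm is indeed v.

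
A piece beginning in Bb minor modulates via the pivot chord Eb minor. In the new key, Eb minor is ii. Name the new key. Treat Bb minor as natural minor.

Db major

The numeral ii denotes a minor triad on scale degree 2. With Eb on degree 2, the tonic of the new key is Db.
Degree 2 carries a minor triad in major keys, so the destination is Db major.
Check: the diatonic triads of Db major are Db (I), Ebm (ii), Fm (iii), Gb (IV), Ab (V), Bbm (vi), Cdim (vii°) — Eb minor is indeed ii.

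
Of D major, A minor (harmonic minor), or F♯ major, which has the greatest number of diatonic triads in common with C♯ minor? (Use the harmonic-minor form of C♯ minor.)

Triads of C♯ minor (harmonic minor): C♯m (i), D♯dim (ii°), Eaug (III+), F♯m (iv), G♯ (V), A (VI), B♯dim (vii°).
D major shares 2: F♯m, A.
A minor (harmonic minor) shares 0: none.
F♯ major shares 0: none.
The most common triads (2) are shared with D major.

D major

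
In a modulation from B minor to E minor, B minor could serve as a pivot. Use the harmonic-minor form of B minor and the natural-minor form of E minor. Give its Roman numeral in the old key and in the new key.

The scale of B minor (harmonic minor) is B C♯ D E F♯ G A♯; B is degree 1, and the triad built there (B-D-F♯) is minor, so it is i.
The scale of E minor (natural minor) is E F♯ G A B C D; B is degree 5, and the triad built there (B-D-F♯) is minor, so it is v.

i in B minor; v in E minor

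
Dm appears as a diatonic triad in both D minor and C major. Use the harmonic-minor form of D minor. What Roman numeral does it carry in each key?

i in D minor; ii in C major

The scale of D minor (harmonic minor) is D E F G A Bb C#; D is degree 1, and the triad built there (D-F-A) is minor, so it is i.
The scale of C major is C D E F G A B; D is degree 2, and the triad built there (D-F-A) is minor, so it is ii.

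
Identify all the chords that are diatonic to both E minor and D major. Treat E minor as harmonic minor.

Em

Triads in E minor (harmonic minor): E minor (i), F♯ diminished (ii°), G augmented (III+), A minor (iv), B major (V), C major (VI), D♯ diminished (vii°).
Triads in D major: D major (I), E minor (ii), F♯ minor (iii), G major (IV), A major (V), B minor (vi), C♯ diminished (vii°).
Shared triads with their functions: E minor (i in E minor, ii in D major).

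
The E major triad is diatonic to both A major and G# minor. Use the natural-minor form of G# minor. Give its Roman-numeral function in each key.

The scale of A major is A B C# D E F# G#; E is degree 5, and the triad built there (E-G#-B) is major, so it is V.
The scale of G# minor (natural minor) is G# A# B C# D# E F#; E is degree 6, and the triad built there (E-G#-B) is major, so it is VI.

V in A major; VI in G# minor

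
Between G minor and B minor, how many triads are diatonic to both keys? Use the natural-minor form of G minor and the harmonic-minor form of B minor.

0

Diatonic triads of G minor (natural minor): Gm (i), Adim (ii°), Bb (III), Cm (iv), Dm (v), Eb (VI), F (VII).
Diatonic triads of B minor (harmonic minor): Bm (i), C#dim (ii°), Daug (III+), Em (iv), F# (V), G (VI), A#dim (vii°).
No triad has the same root and quality in both keys.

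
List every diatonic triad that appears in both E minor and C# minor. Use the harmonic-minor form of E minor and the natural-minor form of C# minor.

Triads in E minor (harmonic minor): E minor (i), F# diminished (ii°), G augmented (III+), A minor (iv), B major (V), C major (VI), D# diminished (vii°).
Triads in C# minor (natural minor): C# minor (i), D# diminished (ii°), E major (III), F# minor (iv), G# minor (v), A major (VI), B major (VII).
Shared triads with their functions: B major (V in E minor, VII in C# minor); D# diminished (vii° in E minor, ii° in C# minor).

B, D#dim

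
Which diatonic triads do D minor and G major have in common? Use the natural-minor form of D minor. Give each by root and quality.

Am, C

Triads in D minor (natural minor): D minor (i), E diminished (ii°), F major (III), G minor (iv), A minor (v), Bb major (VI), C major (VII).
Triads in G major: G major (I), A minor (ii), B minor (iii), C major (IV), D major (V), E minor (vi), F# diminished (vii°).
Shared triads with their functions: A minor (v in D minor, ii in G major); C major (VII in D minor, IV in G major).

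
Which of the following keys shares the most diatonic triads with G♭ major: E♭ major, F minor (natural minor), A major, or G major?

F minor

Triads of G♭ major: G♭ major (I), A♭ minor (ii), B♭ minor (iii), C♭ major (IV), D♭ major (V), E♭ minor (vi), F diminished (vii°).
E♭ major shares 0: none.
F minor (natural minor) shares 2: B♭m, D♭.
A major shares 0: none.
G major shares 0: none.
The most common triads (2) are shared with F minor.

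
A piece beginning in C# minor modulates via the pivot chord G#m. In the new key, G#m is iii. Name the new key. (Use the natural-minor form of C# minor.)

The numeral iii denotes a minor triad on scale degree 3. With G# on degree 3, the tonic of the new key is E.
Degree 3 carries a minor triad in major keys, so the destination is E major.
Check: the diatonic triads of E major are E (I), F#m (ii), G#m (iii), A (IV), B (V), C#m (vi), D#dim (vii°) — G#m is indeed iii.

E major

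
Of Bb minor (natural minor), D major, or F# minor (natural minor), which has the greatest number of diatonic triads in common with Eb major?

Triads of Eb major: Eb (I), Fm (ii), Gm (iii), Ab (IV), Bb (V), Cm (vi), Ddim (vii°).
Bb minor (natural minor) shares 2: Fm, Ab.
D major shares 0: none.
F# minor (natural minor) shares 0: none.
The most common triads (2) are shared with Bb minor.

Bb minor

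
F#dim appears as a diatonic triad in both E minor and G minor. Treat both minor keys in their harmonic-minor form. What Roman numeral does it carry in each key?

ii° in E minor; vii° in G minor

The scale of E minor (harmonic minor) is E F# G A B C D#; F# is degree 2, and the triad built there (F#-A-C) is diminished, so it is ii°.
The scale of G minor (harmonic minor) is G A Bb C D Eb F#; F# is degree 7, and the triad built there (F#-A-C) is diminished, so it is vii°.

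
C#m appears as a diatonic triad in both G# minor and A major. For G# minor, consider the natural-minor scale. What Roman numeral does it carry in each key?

iv in G# minor; iii in A major

The scale of G# minor (natural minor) is G# A# B C# D# E F#; C# is degree 4, and the triad built there (C#-E-G#) is minor, so it is iv.
The scale of A major is A B C# D E F# G#; C# is degree 3, and the triad built there (C#-E-G#) is minor, so it is iii.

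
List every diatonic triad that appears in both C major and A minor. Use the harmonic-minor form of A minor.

Triads in C major: C major (I), D minor (ii), E minor (iii), F major (IV), G major (V), A minor (vi), B diminished (vii°).
Triads in A minor (harmonic minor): A minor (i), B diminished (ii°), C augmented (III+), D minor (iv), E major (V), F major (VI), G# diminished (vii°).
Shared triads with their functions: D minor (ii in C major, iv in A minor); F major (IV in C major, VI in A minor); A minor (vi in C major, i in A minor); B diminished (vii° in C major, ii° in A minor).

Dm, F, Am, Bdim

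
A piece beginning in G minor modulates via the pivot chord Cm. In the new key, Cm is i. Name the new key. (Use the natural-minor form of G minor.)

The numeral i denotes a minor triad on scale degree 1. With C on degree 1, the tonic of the new key is C.
Degree 1 carries a minor triad in minor keys, so the destination is C minor.
Check: the diatonic triads of C minor (natural minor) are Cm (i), Ddim (ii°), Eb (III), Fm (iv), Gm (v), Ab (VI), Bb (VII) — Cm is indeed i.

C minor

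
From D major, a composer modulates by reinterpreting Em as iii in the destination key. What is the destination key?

C major

The numeral iii denotes a minor triad on scale degree 3. With E on degree 3, the tonic of the new key is C.
Degree 3 carries a minor triad in major keys, so the destination is C major.
Check: the diatonic triads of C major are C (I), Dm (ii), Em (iii), F (IV), G (V), Am (vi), Bdim (vii°) — Em is indeed iii.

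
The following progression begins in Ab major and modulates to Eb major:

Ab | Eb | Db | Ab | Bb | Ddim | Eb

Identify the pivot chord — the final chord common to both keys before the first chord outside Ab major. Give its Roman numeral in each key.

Ab — I in Ab major, IV in Eb major

Chords diatonic to Ab major: Ab, Bbm, Cm, Db, Eb, Fm, Gdim.
Reading the progression, the first chord not in that set is Bb, so the modulation leaves Ab major there.
The chord immediately before Bb is Ab, which is diatonic to both keys: I in Ab major and IV in Eb major.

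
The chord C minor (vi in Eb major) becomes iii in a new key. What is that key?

Ab major

The numeral iii denotes a minor triad on scale degree 3. With C on degree 3, the tonic of the new key is Ab.
Degree 3 carries a minor triad in major keys, so the destination is Ab major.
Check: the diatonic triads of Ab major are Ab (I), Bbm (ii), Cm (iii), Db (IV), Eb (V), Fm (vi), Gdim (vii°) — C minor is indeed iii.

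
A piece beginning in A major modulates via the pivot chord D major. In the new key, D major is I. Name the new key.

D major

The numeral I denotes a major triad on scale degree 1. With D on degree 1, the tonic of the new key is D.
Degree 1 carries a major triad in major keys, so the destination is D major.
Check: the diatonic triads of D major are D (I), Em (ii), F#m (iii), G (IV), A (V), Bm (vi), C#dim (vii°) — D major is indeed I.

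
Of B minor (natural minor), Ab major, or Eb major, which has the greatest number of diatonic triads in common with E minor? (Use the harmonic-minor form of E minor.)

Triads of E minor (harmonic minor): Em (i), F#dim (ii°), Gaug (III+), Am (iv), B (V), C (VI), D#dim (vii°).
B minor (natural minor) shares 1: Em.
Ab major shares 0: none.
Eb major shares 0: none.
The most common triads (1) are shared with B minor.

B minor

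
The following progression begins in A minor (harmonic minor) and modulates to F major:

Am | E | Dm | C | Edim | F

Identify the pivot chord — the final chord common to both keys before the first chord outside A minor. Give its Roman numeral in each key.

Chords diatonic to A minor: Am, Bdim, Caug, Dm, E, F, G#dim.
Reading the progression, the first chord not in that set is C, so the modulation leaves A minor there.
The chord immediately before C is Dm, which is diatonic to both keys: iv in A minor and vi in F major.

Dm — iv in A minor, vi in F major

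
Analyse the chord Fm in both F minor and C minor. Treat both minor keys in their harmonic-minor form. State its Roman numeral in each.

i in F minor; iv in C minor

The scale of F minor (harmonic minor) is F G A♭ B♭ C D♭ E; F is degree 1, and the triad built there (F-A♭-C) is minor, so it is i.
The scale of C minor (harmonic minor) is C D E♭ F G A♭ B; F is degree 4, and the triad built there (F-A♭-C) is minor, so it is iv.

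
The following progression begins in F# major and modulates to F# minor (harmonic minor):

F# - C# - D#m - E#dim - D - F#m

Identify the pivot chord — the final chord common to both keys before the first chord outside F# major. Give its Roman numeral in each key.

E#dim — vii° in F# major, vii° in F# minor

Chords diatonic to F# major: F#, G#m, A#m, B, C#, D#m, E#dim.
Reading the progression, the first chord not in that set is D, so the modulation leaves F# major there.
The chord immediately before D is E#dim, which is diatonic to both keys: vii° in F# major and vii° in F# minor.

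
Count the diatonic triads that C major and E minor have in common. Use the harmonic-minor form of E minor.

3

Diatonic triads of C major: C major (I), D minor (ii), E minor (iii), F major (IV), G major (V), A minor (vi), B diminished (vii°).
Diatonic triads of E minor (harmonic minor): E minor (i), F# diminished (ii°), G augmented (III+), A minor (iv), B major (V), C major (VI), D# diminished (vii°).
Matching root and quality in both lists: C major, E minor, A minor.
That gives 3 common triads.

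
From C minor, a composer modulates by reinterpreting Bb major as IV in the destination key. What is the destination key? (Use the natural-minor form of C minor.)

The numeral IV denotes a major triad on scale degree 4. With Bb on degree 4, the tonic of the new key is F.
Degree 4 carries a major triad in major keys, so the destination is F major.
Check: the diatonic triads of F major are F (I), Gm (ii), Am (iii), Bb (IV), C (V), Dm (vi), Edim (vii°) — Bb major is indeed IV.

F major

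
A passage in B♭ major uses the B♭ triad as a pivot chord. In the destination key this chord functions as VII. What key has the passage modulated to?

The numeral VII denotes a major triad on scale degree 7. With B♭ on degree 7, the tonic of the new key is C.
Degree 7 carries a major triad in natural-minor keys, so the destination is C minor.
Check: the diatonic triads of C minor (natural minor) are Cm (i), Ddim (ii°), E♭ (III), Fm (iv), Gm (v), A♭ (VI), B♭ (VII) — B♭ is indeed VII.

C minor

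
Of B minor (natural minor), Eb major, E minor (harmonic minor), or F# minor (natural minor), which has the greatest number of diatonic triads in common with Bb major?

Triads of Bb major: Bb major (I), C minor (ii), D minor (iii), Eb major (IV), F major (V), G minor (vi), A diminished (vii°).
B minor (natural minor) shares 0: none.
Eb major shares 4: Bb, Cm, Eb, Gm.
E minor (harmonic minor) shares 0: none.
F# minor (natural minor) shares 0: none.
The most common triads (4) are shared with Eb major.

Eb major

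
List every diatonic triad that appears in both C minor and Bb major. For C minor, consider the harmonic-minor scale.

Cm

Triads in C minor (harmonic minor): Cm (i), Ddim (ii°), Ebaug (III+), Fm (iv), G (V), Ab (VI), Bdim (vii°).
Triads in Bb major: Bb (I), Cm (ii), Dm (iii), Eb (IV), F (V), Gm (vi), Adim (vii°).
Shared triads with their functions: Cm (i in C minor, ii in Bb major).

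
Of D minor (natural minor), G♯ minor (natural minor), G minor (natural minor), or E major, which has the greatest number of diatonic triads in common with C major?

Triads of C major: C major (I), D minor (ii), E minor (iii), F major (IV), G major (V), A minor (vi), B diminished (vii°).
D minor (natural minor) shares 4: C, Dm, F, Am.
G♯ minor (natural minor) shares 0: none.
G minor (natural minor) shares 2: Dm, F.
E major shares 0: none.
The most common triads (4) are shared with D minor.

D minor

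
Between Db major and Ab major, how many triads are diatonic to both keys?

4

Diatonic triads of Db major: Db major (I), Eb minor (ii), F minor (iii), Gb major (IV), Ab major (V), Bb minor (vi), C diminished (vii°).
Diatonic triads of Ab major: Ab major (I), Bb minor (ii), C minor (iii), Db major (IV), Eb major (V), F minor (vi), G diminished (vii°).
Matching root and quality in both lists: Db major, F minor, Ab major, Bb minor.
That gives 4 common triads.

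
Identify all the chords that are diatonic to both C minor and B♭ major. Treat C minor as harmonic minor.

Triads in C minor (harmonic minor): Cm (i), Ddim (ii°), E♭aug (III+), Fm (iv), G (V), A♭ (VI), Bdim (vii°).
Triads in B♭ major: B♭ (I), Cm (ii), Dm (iii), E♭ (IV), F (V), Gm (vi), Adim (vii°).
Shared triads with their functions: Cm (i in C minor, ii in B♭ major).

Cm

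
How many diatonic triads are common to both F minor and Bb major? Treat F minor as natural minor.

Diatonic triads of F minor (natural minor): F minor (i), G diminished (ii°), Ab major (III), Bb minor (iv), C minor (v), Db major (VI), Eb major (VII).
Diatonic triads of Bb major: Bb major (I), C minor (ii), D minor (iii), Eb major (IV), F major (V), G minor (vi), A diminished (vii°).
Matching root and quality in both lists: C minor, Eb major.
That gives 2 common triads.

2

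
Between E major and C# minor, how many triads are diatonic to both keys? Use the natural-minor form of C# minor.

Diatonic triads of E major: E (I), F#m (ii), G#m (iii), A (IV), B (V), C#m (vi), D#dim (vii°).
Diatonic triads of C# minor (natural minor): C#m (i), D#dim (ii°), E (III), F#m (iv), G#m (v), A (VI), B (VII).
Matching root and quality in both lists: E, F#m, G#m, A, B, C#m, D#dim.
That gives 7 common triads.

7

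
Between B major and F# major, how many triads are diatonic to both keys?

4

Diatonic triads of B major: B (I), C#m (ii), D#m (iii), E (IV), F# (V), G#m (vi), A#dim (vii°).
Diatonic triads of F# major: F# (I), G#m (ii), A#m (iii), B (IV), C# (V), D#m (vi), E#dim (vii°).
Matching root and quality in both lists: B, D#m, F#, G#m.
That gives 4 common triads.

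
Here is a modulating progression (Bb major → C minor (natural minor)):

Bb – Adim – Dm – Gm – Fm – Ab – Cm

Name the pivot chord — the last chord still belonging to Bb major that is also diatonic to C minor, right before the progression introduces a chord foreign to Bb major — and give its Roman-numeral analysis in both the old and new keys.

Gm — vi in Bb major, v in C minor

Chords diatonic to Bb major: Bb, Cm, Dm, Eb, F, Gm, Adim.
Reading the progression, the first chord not in that set is Fm, so the modulation leaves Bb major there.
The chord immediately before Fm is Gm, which is diatonic to both keys: vi in Bb major and v in C minor.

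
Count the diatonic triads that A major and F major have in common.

0

Diatonic triads of A major: A major (I), B minor (ii), C# minor (iii), D major (IV), E major (V), F# minor (vi), G# diminished (vii°).
Diatonic triads of F major: F major (I), G minor (ii), A minor (iii), Bb major (IV), C major (V), D minor (vi), E diminished (vii°).
No triad has the same root and quality in both keys.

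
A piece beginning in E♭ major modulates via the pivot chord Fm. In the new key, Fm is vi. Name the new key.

The numeral vi denotes a minor triad on scale degree 6. With F on degree 6, the tonic of the new key is A♭.
Degree 6 carries a minor triad in major keys, so the destination is A♭ major.
Check: the diatonic triads of A♭ major are A♭ (I), B♭m (ii), Cm (iii), D♭ (IV), E♭ (V), Fm (vi), Gdim (vii°) — Fm is indeed vi.

A♭ major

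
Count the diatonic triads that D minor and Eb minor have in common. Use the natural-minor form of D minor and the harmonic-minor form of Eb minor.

1

Diatonic triads of D minor (natural minor): D minor (i), E diminished (ii°), F major (III), G minor (iv), A minor (v), Bb major (VI), C major (VII).
Diatonic triads of Eb minor (harmonic minor): Eb minor (i), F diminished (ii°), Gb augmented (III+), Ab minor (iv), Bb major (V), Cb major (VI), D diminished (vii°).
Matching root and quality in both lists: Bb major.
That gives 1 common triad.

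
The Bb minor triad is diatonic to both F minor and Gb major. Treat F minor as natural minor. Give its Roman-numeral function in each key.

The scale of F minor (natural minor) is F G Ab Bb C Db Eb; Bb is degree 4, and the triad built there (Bb-Db-F) is minor, so it is iv.
The scale of Gb major is Gb Ab Bb Cb Db Eb F; Bb is degree 3, and the triad built there (Bb-Db-F) is minor, so it is iii.

iv in F minor; iii in Gb major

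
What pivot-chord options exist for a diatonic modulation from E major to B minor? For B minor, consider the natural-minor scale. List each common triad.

F#m, A

Triads in E major: E major (I), F# minor (ii), G# minor (iii), A major (IV), B major (V), C# minor (vi), D# diminished (vii°).
Triads in B minor (natural minor): B minor (i), C# diminished (ii°), D major (III), E minor (iv), F# minor (v), G major (VI), A major (VII).
Shared triads with their functions: F# minor (ii in E major, v in B minor); A major (IV in E major, VII in B minor).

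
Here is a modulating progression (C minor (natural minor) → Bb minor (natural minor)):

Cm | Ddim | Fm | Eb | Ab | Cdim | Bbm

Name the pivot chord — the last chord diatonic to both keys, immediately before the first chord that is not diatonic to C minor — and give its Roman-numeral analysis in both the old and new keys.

Ab — VI in C minor, VII in Bb minor

Chords diatonic to C minor: Cm, Ddim, Eb, Fm, Gm, Ab, Bb.
Reading the progression, the first chord not in that set is Cdim, so the modulation leaves C minor there.
The chord immediately before Cdim is Ab, which is diatonic to both keys: VI in C minor and VII in Bb minor.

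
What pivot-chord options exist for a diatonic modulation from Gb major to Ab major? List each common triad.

Bbm, Db

Triads in Gb major: Gb (I), Abm (ii), Bbm (iii), Cb (IV), Db (V), Ebm (vi), Fdim (vii°).
Triads in Ab major: Ab (I), Bbm (ii), Cm (iii), Db (IV), Eb (V), Fm (vi), Gdim (vii°).
Shared triads with their functions: Bbm (iii in Gb major, ii in Ab major); Db (V in Gb major, IV in Ab major).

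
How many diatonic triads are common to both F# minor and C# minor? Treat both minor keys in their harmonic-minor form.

Diatonic triads of F# minor (harmonic minor): F#m (i), G#dim (ii°), Aaug (III+), Bm (iv), C# (V), D (VI), E#dim (vii°).
Diatonic triads of C# minor (harmonic minor): C#m (i), D#dim (ii°), Eaug (III+), F#m (iv), G# (V), A (VI), B#dim (vii°).
Matching root and quality in both lists: F#m.
That gives 1 common triad.

1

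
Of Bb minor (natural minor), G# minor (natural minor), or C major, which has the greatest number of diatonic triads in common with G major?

C major

Triads of G major: G major (I), A minor (ii), B minor (iii), C major (IV), D major (V), E minor (vi), F# diminished (vii°).
Bb minor (natural minor) shares 0: none.
G# minor (natural minor) shares 0: none.
C major shares 4: G, Am, C, Em.
The most common triads (4) are shared with C major.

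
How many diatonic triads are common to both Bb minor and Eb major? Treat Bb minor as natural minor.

Diatonic triads of Bb minor (natural minor): Bbm (i), Cdim (ii°), Db (III), Ebm (iv), Fm (v), Gb (VI), Ab (VII).
Diatonic triads of Eb major: Eb (I), Fm (ii), Gm (iii), Ab (IV), Bb (V), Cm (vi), Ddim (vii°).
Matching root and quality in both lists: Fm, Ab.
That gives 2 common triads.

2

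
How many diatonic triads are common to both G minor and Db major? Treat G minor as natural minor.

Diatonic triads of G minor (natural minor): G minor (i), A diminished (ii°), Bb major (III), C minor (iv), D minor (v), Eb major (VI), F major (VII).
Diatonic triads of Db major: Db major (I), Eb minor (ii), F minor (iii), Gb major (IV), Ab major (V), Bb minor (vi), C diminished (vii°).
No triad has the same root and quality in both keys.

0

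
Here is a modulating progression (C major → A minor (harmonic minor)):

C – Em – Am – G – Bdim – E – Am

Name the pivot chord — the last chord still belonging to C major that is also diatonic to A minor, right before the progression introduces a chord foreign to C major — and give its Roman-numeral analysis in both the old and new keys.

Chords diatonic to C major: C, Dm, Em, F, G, Am, Bdim.
Reading the progression, the first chord not in that set is E, so the modulation leaves C major there.
The chord immediately before E is Bdim, which is diatonic to both keys: vii° in C major and ii° in A minor.

Bdim — vii° in C major, ii° in A minor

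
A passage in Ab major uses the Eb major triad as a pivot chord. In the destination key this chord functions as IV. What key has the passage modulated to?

Bb major

The numeral IV denotes a major triad on scale degree 4. With Eb on degree 4, the tonic of the new key is Bb.
Degree 4 carries a major triad in major keys, so the destination is Bb major.
Check: the diatonic triads of Bb major are Bb (I), Cm (ii), Dm (iii), Eb (IV), F (V), Gm (vi), Adim (vii°) — Eb major is indeed IV.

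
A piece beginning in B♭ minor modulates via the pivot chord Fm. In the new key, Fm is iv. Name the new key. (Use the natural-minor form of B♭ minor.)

The numeral iv denotes a minor triad on scale degree 4. With F on degree 4, the tonic of the new key is C.
Degree 4 carries a minor triad in minor keys, so the destination is C minor.
Check: the diatonic triads of C minor (natural minor) are Cm (i), Ddim (ii°), E♭ (III), Fm (iv), Gm (v), A♭ (VI), B♭ (VII) — Fm is indeed iv.

C minor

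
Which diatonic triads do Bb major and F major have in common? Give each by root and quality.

Bb, Dm, F, Gm

Triads in Bb major: Bb (I), Cm (ii), Dm (iii), Eb (IV), F (V), Gm (vi), Adim (vii°).
Triads in F major: F (I), Gm (ii), Am (iii), Bb (IV), C (V), Dm (vi), Edim (vii°).
Shared triads with their functions: Bb (I in Bb major, IV in F major); Dm (iii in Bb major, vi in F major); F (V in Bb major, I in F major); Gm (vi in Bb major, ii in F major).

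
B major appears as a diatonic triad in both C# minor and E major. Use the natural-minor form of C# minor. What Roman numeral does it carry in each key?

The scale of C# minor (natural minor) is C# D# E F# G# A B; B is degree 7, and the triad built there (B-D#-F#) is major, so it is VII.
The scale of E major is E F# G# A B C# D#; B is degree 5, and the triad built there (B-D#-F#) is major, so it is V.

VII in C# minor; V in E major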